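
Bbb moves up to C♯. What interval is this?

doubly augmented second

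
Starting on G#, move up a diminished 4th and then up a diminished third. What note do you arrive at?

A diminished fourth up from G# is C (letter C, 4 semitones up).
A diminished third up from C is Ebb (letter E, 2 semitones up).

Ebb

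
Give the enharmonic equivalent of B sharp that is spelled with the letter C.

B# is pitch class 0. The letter C alone is pitch class 0.
Pitch class 0 on C needs no accidental: C.

C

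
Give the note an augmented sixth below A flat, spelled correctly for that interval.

A down a major sixth is C, so the target letter is C.
From Ab, an augmented sixth is 10 semitones down: Cbb.

Cbb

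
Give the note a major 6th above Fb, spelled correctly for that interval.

Db

F up a major sixth is D, so the target letter is D.
From Fb, a major sixth is 9 semitones up: Db.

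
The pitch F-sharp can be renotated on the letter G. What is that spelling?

Gb

Plain G sits 1 semitone above F#, so on the letter G the same pitch needs a flat: Gb.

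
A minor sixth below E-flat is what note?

G

A sixth below E lands on the letter G.
A minor sixth spans 8 semitones, so Eb moves to pitch class 7. On the letter G that is G.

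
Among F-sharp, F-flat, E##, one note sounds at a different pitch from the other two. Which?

In 12-tone equal temperament, enharmonic equivalents share a pitch class. F# is pitch class 6; Fb is pitch class 4; E## is pitch class 6.
F# and E## share pitch class 6, while Fb is pitch class 4.

Fb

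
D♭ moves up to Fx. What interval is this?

doubly augmented third

The letter names run D→F, a span of 2 letter steps, so the interval is some kind of third.
Db to F## is 6 semitones. A major third is 4, so 6 makes it doubly augmented.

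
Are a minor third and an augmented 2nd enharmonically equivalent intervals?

A minor third spans 3 semitones; an augmented second spans 3.
They are enharmonically equivalent.

Yes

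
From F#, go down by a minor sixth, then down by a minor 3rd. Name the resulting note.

A minor sixth down from F# is A# (letter A, 8 semitones down).
A minor third down from A# is F## (letter F, 3 semitones down).

F##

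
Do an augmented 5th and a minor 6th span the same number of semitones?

An augmented fifth spans 8 semitones; a minor sixth spans 8.
They are enharmonically equivalent.

Yes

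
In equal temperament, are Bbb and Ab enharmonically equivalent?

Two spellings are enharmonically equivalent only if they share a pitch class.
Here Bbb → 9, Ab → 8; 8 ≠ 9, so they are not.

No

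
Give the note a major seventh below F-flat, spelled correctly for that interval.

F down a major seventh is Gb, so the target letter is G.
From Fb, a major seventh is 11 semitones down: Gbb.

Gbb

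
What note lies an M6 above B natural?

B up a major sixth is G#, so the target letter is G.
From B, a major sixth is 9 semitones up: G#.

G#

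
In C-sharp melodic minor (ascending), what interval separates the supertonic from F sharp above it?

minor third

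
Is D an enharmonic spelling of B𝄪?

D is pitch class 2; B## is pitch class 1.
The pitch classes differ (2 vs. 1), so they are not enharmonic equivalents.

No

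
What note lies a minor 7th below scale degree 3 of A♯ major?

Scale degree 3 of A# major is C##.
A minor seventh (10 semitones) below C## lands on the letter D, giving D##.

D##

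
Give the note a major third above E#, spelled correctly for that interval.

A third above E lands on the letter G.
A major third spans 4 semitones, so E# moves to pitch class 9. On the letter G that is G##.

G##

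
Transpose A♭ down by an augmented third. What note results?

A third below A lands on the letter F.
An augmented third spans 5 semitones, so Ab moves to pitch class 3. On the letter F that is Fbb.

Fbb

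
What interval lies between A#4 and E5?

Counting letters A–B–C–D–E gives a fifth.
A#→E = 6 semitones, 1 narrower than the perfect fifth (7), so diminished.

diminished fifth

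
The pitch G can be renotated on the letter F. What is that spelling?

F##

G is pitch class 7. The letter F alone is pitch class 5.
To reach pitch class 7 from F requires an offset of +2 semitones, i.e. double sharp: F##.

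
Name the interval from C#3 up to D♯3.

major second

Counting letters C–D gives a second.
C#→D# = 2 semitones, exactly the major second.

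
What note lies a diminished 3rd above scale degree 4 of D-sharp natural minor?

Bb

Scale degree 4 of D# natural minor is G#.
A diminished third (2 semitones) above G# lands on the letter B, giving Bb.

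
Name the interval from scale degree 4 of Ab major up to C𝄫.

Scale degree 4 of Ab major is Db.
Db up to Cbb: letters D→C make it a seventh; 9 semitones makes it diminished.

diminished seventh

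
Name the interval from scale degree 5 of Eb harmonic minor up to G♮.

major sixth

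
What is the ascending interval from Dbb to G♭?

augmented fourth

Counting letters D–E–F–G gives a fourth.
Dbb→Gb = 6 semitones, 1 wider than the perfect fourth (5), so augmented.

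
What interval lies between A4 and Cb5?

Counting letters A–B–C gives a third.
A→Cb = 2 semitones, 2 narrower than the major third (4), so diminished.

diminished third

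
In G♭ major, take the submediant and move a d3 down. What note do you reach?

C#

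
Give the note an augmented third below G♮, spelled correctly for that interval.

Ebb

A third below G lands on the letter E.
An augmented third spans 5 semitones, so G moves to pitch class 2. On the letter E that is Ebb.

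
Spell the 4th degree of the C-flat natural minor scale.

The Cb natural minor scale runs Cb Db Ebb Fb Gb Abb Bbb.
Degree 4 is Fb.

Fb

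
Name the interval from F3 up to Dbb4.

diminished sixth

Counting letters F–G–A–B–C–D gives a sixth.
F→Dbb = 7 semitones, 2 narrower than the major sixth (9), so diminished.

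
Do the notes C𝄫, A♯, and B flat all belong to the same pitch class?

Yes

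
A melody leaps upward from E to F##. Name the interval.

Counting letters E–F gives a second.
E→F## = 3 semitones, 1 wider than the major second (2), so augmented.

augmented second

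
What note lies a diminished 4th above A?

Db

A fourth above A lands on the letter D.
A diminished fourth spans 4 semitones, so A moves to pitch class 1. On the letter D that is Db.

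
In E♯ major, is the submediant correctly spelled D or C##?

Each scale degree takes a distinct letter name. Degree 6 of a scale on E must use the letter C.
C## and D are enharmonically the same pitch, but only C## uses the letter C, so it is the correct spelling here.

C##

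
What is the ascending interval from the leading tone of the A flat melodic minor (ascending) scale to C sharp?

augmented fourth

The leading tone of Ab melodic minor (ascending) is G.
G up to C#: letters G→C make it a fourth; 6 semitones makes it augmented.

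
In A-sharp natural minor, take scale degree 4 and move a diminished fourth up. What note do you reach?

G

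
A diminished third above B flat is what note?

Dbb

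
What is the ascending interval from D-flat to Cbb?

Counting letters D–E–F–G–A–B–C gives a seventh.
Db→Cbb = 9 semitones, 2 narrower than the major seventh (11), so diminished.

diminished seventh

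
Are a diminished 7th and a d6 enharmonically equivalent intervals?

A diminished seventh spans 9 semitones; a diminished sixth spans 7.
The spans differ, so they are not enharmonic equivalents.

No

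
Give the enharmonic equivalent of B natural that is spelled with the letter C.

Cb

Plain C sits 1 semitone above B, so on the letter C the same pitch needs a flat: Cb.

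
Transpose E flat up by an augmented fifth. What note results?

B

E up a perfect fifth is B, so the target letter is B.
From Eb, an augmented fifth is 8 semitones up: B.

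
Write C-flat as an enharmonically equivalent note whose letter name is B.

B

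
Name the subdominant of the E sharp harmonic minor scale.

A#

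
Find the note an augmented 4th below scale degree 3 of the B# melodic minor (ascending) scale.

Scale degree 3 of B# melodic minor (ascending) is D#.
An augmented fourth (6 semitones) below D# lands on the letter A, giving A.

A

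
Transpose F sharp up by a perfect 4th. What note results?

A fourth above F lands on the letter B.
A perfect fourth spans 5 semitones, so F# moves to pitch class 11. On the letter B that is B.

B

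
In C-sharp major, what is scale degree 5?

Degree 5 takes the letter 4 steps above C, which is G.
In major, degree 5 sits 7 semitones above the tonic. C# + 7 semitones is pitch class 8, spelled on G as G#.

G#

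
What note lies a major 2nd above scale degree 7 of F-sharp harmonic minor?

F##

Scale degree 7 of F# harmonic minor is E#.
A major second (2 semitones) above E# lands on the letter F, giving F##.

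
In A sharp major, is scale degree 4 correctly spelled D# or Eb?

Each scale degree takes a distinct letter name. Degree 4 of a scale on A must use the letter D.
D# and Eb are enharmonically the same pitch, but only D# uses the letter D, so it is the correct spelling here.

D#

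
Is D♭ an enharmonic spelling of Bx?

Yes

Db = pitch class 1 and B## = pitch class 1 — the same pitch class, so they are enharmonic equivalents.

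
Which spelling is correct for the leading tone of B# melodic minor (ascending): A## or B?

Each scale degree takes a distinct letter name. Degree 7 of a scale on B must use the letter A.
A## and B are enharmonically the same pitch, but only A## uses the letter A, so it is the correct spelling here.

A##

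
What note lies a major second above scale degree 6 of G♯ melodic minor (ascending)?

F##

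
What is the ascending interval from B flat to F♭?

diminished fifth

The letter names run B→F, a span of 4 letter steps, so the interval is some kind of fifth.
Bb to Fb is 6 semitones. A perfect fifth is 7, so 6 makes it diminished.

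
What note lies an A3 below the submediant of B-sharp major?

The submediant of B# major is G##.
An augmented third (5 semitones) below G## lands on the letter E, giving E.

E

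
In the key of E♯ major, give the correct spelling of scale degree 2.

F##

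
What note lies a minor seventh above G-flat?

Fb

A seventh above G lands on the letter F.
A minor seventh spans 10 semitones, so Gb moves to pitch class 4. On the letter F that is Fb.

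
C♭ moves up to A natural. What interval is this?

augmented sixth

The letter names run C→A, a span of 5 letter steps, so the interval is some kind of sixth.
Cb to A is 10 semitones. A major sixth is 9, so 10 makes it augmented.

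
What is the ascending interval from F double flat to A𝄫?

major third

The letter names run F→A, a span of 2 letter steps, so the interval is some kind of third.
Fbb to Abb is 4 semitones. A major third is 4, so 4 makes it major.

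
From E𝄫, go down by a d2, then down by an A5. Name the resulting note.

A diminished second down from Ebb is D (letter D, 0 semitones down).
An augmented fifth down from D is Gb (letter G, 8 semitones down).

Gb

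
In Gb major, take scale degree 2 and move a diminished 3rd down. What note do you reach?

F#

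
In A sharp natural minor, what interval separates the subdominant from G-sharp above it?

perfect fourth

The subdominant of A# natural minor is D#.
D# up to G#: letters D→G make it a fourth; 5 semitones makes it perfect.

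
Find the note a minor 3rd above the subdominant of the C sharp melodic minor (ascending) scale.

The subdominant of C# melodic minor (ascending) is F#.
A minor third (3 semitones) above F# lands on the letter A, giving A.

A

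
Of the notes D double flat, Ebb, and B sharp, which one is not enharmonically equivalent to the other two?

In 12-tone equal temperament, enharmonic equivalents share a pitch class. Dbb is pitch class 0; Ebb is pitch class 2; B# is pitch class 0.
Dbb and B# share pitch class 0, while Ebb is pitch class 2.

Ebb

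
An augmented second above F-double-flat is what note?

Gb

F up a major second is G, so the target letter is G.
From Fbb, an augmented second is 3 semitones up: Gb.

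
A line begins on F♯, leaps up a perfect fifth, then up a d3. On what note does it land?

A perfect fifth up from F# is C# (letter C, 7 semitones up).
A diminished third up from C# is Eb (letter E, 2 semitones up).

Eb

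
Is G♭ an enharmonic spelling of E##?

Yes

Gb = pitch class 6 and E## = pitch class 6 — the same pitch class, so they are enharmonic equivalents.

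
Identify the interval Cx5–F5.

doubly diminished fourth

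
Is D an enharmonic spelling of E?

No

D is pitch class 2; E is pitch class 4.
The pitch classes differ (2 vs. 4), so they are not enharmonic equivalents.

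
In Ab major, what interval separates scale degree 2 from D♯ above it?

augmented third

Scale degree 2 of Ab major is Bb.
Bb up to D#: letters B→D make it a third; 5 semitones makes it augmented.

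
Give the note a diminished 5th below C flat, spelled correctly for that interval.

F

A fifth below C lands on the letter F.
A diminished fifth spans 6 semitones, so Cb moves to pitch class 5. On the letter F that is F.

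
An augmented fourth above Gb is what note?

C

A fourth above G lands on the letter C.
An augmented fourth spans 6 semitones, so Gb moves to pitch class 0. On the letter C that is C.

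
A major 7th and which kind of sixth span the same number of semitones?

doubly augmented

A major seventh spans 11 semitones.
A sixth spanning 11 semitones is doubly augmented (the major sixth is 9).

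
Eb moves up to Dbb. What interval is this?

The letter names run E→D, a span of 6 letter steps, so the interval is some kind of seventh.
Eb to Dbb is 9 semitones. A major seventh is 11, so 9 makes it diminished.

diminished seventh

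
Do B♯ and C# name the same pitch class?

B# is pitch class 0; C# is pitch class 1.
The pitch classes differ (0 vs. 1), so they are not enharmonic equivalents.

No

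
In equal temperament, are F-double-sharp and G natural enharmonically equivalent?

Yes

F## = pitch class 7 and G = pitch class 7 — the same pitch class, so they are enharmonic equivalents.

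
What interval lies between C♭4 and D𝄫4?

The letter names run C→D, a span of 1 letter step, so the interval is some kind of second.
Cb to Dbb is 1 semitone. A major second is 2, so 1 makes it minor.

minor second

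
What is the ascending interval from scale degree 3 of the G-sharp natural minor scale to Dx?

Scale degree 3 of G# natural minor is B.
B up to D##: letters B→D make it a third; 5 semitones makes it augmented.

augmented third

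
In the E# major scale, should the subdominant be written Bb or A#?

Each scale degree takes a distinct letter name. Degree 4 of a scale on E must use the letter A.
A# and Bb are enharmonically the same pitch, but only A# uses the letter A, so it is the correct spelling here.

A#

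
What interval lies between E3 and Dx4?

augmented seventh

The letter names run E→D, a span of 6 letter steps, so the interval is some kind of seventh.
E to D## is 12 semitones. A major seventh is 11, so 12 makes it augmented.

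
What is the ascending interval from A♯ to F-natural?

Counting letters A–B–C–D–E–F gives a sixth.
A#→F = 7 semitones, 2 narrower than the major sixth (9), so diminished.

diminished sixth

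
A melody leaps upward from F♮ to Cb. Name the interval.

Counting letters F–G–A–B–C gives a fifth.
F→Cb = 6 semitones, 1 narrower than the perfect fifth (7), so diminished.

diminished fifth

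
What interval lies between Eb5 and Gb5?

minor third

Counting letters E–F–G gives a third.
Eb→Gb = 3 semitones, 1 narrower than the major third (4), so minor.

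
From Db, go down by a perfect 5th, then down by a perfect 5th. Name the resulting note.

A perfect fifth down from Db is Gb (letter G, 7 semitones down).
A perfect fifth down from Gb is Cb (letter C, 7 semitones down).

Cb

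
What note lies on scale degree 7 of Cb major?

Bb

Degree 7 takes the letter 6 steps above C, which is B.
In major, degree 7 sits 11 semitones above the tonic. Cb + 11 semitones is pitch class 10, spelled on B as Bb.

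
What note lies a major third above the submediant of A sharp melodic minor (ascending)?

The submediant of A# melodic minor (ascending) is F##.
A major third (4 semitones) above F## lands on the letter A, giving A##.

A##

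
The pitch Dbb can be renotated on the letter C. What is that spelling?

Plain C sits at the same pitch as Dbb, so on the letter C the same pitch needs a natural: C.

C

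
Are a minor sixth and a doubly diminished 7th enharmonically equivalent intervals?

A minor sixth spans 8 semitones; a doubly diminished seventh spans 8.
They are enharmonically equivalent.

Yes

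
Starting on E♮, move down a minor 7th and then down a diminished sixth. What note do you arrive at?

A minor seventh down from E is F# (letter F, 10 semitones down).
A diminished sixth down from F# is A## (letter A, 7 semitones down).

A##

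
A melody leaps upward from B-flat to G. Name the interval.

major sixth

The letter names run B→G, a span of 5 letter steps, so the interval is some kind of sixth.
Bb to G is 9 semitones. A major sixth is 9, so 9 makes it major.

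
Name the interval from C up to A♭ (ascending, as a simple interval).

minor sixth

Counting letters C–D–E–F–G–A gives a sixth.
C→Ab = 8 semitones, 1 narrower than the major sixth (9), so minor.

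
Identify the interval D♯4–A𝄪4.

The letter names run D→A, a span of 4 letter steps, so the interval is some kind of fifth.
D# to A## is 8 semitones. A perfect fifth is 7, so 8 makes it augmented.

augmented fifth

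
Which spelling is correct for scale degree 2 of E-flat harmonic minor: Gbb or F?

F

Each scale degree takes a distinct letter name. Degree 2 of a scale on E must use the letter F.
F and Gbb are enharmonically the same pitch, but only F uses the letter F, so it is the correct spelling here.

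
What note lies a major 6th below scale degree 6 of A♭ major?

Scale degree 6 of Ab major is F.
A major sixth (9 semitones) below F lands on the letter A, giving Ab.

Ab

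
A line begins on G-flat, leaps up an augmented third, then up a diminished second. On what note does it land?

Cb

An augmented third up from Gb is B (letter B, 5 semitones up).
A diminished second up from B is Cb (letter C, 0 semitones up).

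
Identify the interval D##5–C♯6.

diminished seventh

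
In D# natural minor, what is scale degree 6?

Degree 6 takes the letter 5 steps above D, which is B.
In natural minor, degree 6 sits 8 semitones above the tonic. D# + 8 semitones is pitch class 11, spelled on B as B.

B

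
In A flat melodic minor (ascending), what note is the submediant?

F

Degree 6 takes the letter 5 steps above A, which is F.
In melodic minor (ascending), degree 6 sits 9 semitones above the tonic. Ab + 9 semitones is pitch class 5, spelled on F as F.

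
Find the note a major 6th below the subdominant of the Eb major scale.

The subdominant of Eb major is Ab.
A major sixth (9 semitones) below Ab lands on the letter C, giving Cb.

Cb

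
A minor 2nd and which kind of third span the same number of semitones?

doubly diminished

A minor second spans 1 semitone.
A third spanning 1 semitone is doubly diminished (the major third is 4).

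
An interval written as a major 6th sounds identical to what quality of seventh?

A major sixth spans 9 semitones.
A seventh spanning 9 semitones is diminished (the major seventh is 11).

diminished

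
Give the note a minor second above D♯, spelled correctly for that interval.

D up a major second is E, so the target letter is E.
From D#, a minor second is 1 semitone up: E.

E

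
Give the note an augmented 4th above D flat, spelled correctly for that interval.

D up a perfect fourth is G, so the target letter is G.
From Db, an augmented fourth is 6 semitones up: G.

G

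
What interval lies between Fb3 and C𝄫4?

Counting letters F–G–A–B–C gives a fifth.
Fb→Cbb = 6 semitones, 1 narrower than the perfect fifth (7), so diminished.

diminished fifth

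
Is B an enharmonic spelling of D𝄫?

No

Two spellings are enharmonically equivalent only if they share a pitch class.
Here B → 11, Dbb → 0; 0 ≠ 11, so they are not.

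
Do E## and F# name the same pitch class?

Yes

E## = pitch class 6 and F# = pitch class 6 — the same pitch class, so they are enharmonic equivalents.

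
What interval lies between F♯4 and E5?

Counting letters F–G–A–B–C–D–E gives a seventh.
F#→E = 10 semitones, 1 narrower than the major seventh (11), so minor.

minor seventh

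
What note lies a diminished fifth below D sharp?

D down a perfect fifth is G, so the target letter is G.
From D#, a diminished fifth is 6 semitones down: G##.

G##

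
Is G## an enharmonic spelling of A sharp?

G## is pitch class 9; A# is pitch class 10.
The pitch classes differ (9 vs. 10), so they are not enharmonic equivalents.

No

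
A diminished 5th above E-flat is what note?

A fifth above E lands on the letter B.
A diminished fifth spans 6 semitones, so Eb moves to pitch class 9. On the letter B that is Bbb.

Bbb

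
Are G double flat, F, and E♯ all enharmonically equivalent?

Yes

Gbb is pitch class 5; F is pitch class 5; E# is pitch class 5.
All spellings map to pitch class 5, so they are enharmonically equivalent.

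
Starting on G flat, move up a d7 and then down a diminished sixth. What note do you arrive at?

A diminished seventh up from Gb is Fbb (letter F, 9 semitones up).
A diminished sixth down from Fbb is Ab (letter A, 7 semitones down).

Ab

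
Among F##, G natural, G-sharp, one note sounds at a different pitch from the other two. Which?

G#

In 12-tone equal temperament, enharmonic equivalents share a pitch class. F## is pitch class 7; G is pitch class 7; G# is pitch class 8.
F## and G share pitch class 7, while G# is pitch class 8.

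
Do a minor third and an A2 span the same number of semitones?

Yes

A minor third spans 3 semitones; an augmented second spans 3.
They are enharmonically equivalent.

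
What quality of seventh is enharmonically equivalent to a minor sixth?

A minor sixth spans 8 semitones.
A seventh spanning 8 semitones is doubly diminished (the major seventh is 11).

doubly diminished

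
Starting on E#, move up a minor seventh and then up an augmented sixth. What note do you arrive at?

A minor seventh up from E# is D# (letter D, 10 semitones up).
An augmented sixth up from D# is B## (letter B, 10 semitones up).

B##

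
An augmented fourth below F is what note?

A fourth below F lands on the letter C.
An augmented fourth spans 6 semitones, so F moves to pitch class 11. On the letter C that is Cb.

Cb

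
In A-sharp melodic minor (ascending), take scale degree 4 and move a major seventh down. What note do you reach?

E

Scale degree 4 of A# melodic minor (ascending) is D#.
A major seventh (11 semitones) below D# lands on the letter E, giving E.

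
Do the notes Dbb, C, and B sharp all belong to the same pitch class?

Yes

Dbb = pitch class 0 and C = pitch class 0 and B# = pitch class 0 — the same pitch class, so they are enharmonic equivalents.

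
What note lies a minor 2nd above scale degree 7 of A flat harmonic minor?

Ab

Scale degree 7 of Ab harmonic minor is G.
A minor second (1 semitone) above G lands on the letter A, giving Ab.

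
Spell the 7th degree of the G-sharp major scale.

F##

Degree 7 takes the letter 6 steps above G, which is F.
In major, degree 7 sits 11 semitones above the tonic. G# + 11 semitones is pitch class 7, spelled on F as F##.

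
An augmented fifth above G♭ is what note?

G up a perfect fifth is D, so the target letter is D.
From Gb, an augmented fifth is 8 semitones up: D.

D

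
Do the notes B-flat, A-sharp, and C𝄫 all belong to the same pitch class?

Bb is pitch class 10; A# is pitch class 10; Cbb is pitch class 10.
All spellings map to pitch class 10, so they are enharmonically equivalent.

Yes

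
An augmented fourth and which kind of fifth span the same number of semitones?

An augmented fourth spans 6 semitones.
A fifth spanning 6 semitones is diminished (the perfect fifth is 7).

diminished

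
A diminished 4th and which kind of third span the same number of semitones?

major

A diminished fourth spans 4 semitones.
A third spanning 4 semitones is major (the major third is 4).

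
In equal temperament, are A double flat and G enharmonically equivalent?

Abb = pitch class 7 and G = pitch class 7 — the same pitch class, so they are enharmonic equivalents.

Yes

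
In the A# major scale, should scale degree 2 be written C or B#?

Each scale degree takes a distinct letter name. Degree 2 of a scale on A must use the letter B.
B# and C are enharmonically the same pitch, but only B# uses the letter B, so it is the correct spelling here.

B#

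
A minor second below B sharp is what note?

A##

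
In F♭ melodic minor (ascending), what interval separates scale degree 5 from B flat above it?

Scale degree 5 of Fb melodic minor (ascending) is Cb.
Cb up to Bb: letters C→B make it a seventh; 11 semitones makes it major.

major seventh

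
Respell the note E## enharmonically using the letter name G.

Gb

Plain G sits 1 semitone above E##, so on the letter G the same pitch needs a flat: Gb.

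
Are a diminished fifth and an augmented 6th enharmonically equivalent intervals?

No

A diminished fifth spans 6 semitones; an augmented sixth spans 10.
The spans differ, so they are not enharmonic equivalents.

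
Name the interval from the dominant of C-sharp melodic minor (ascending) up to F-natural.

diminished seventh

The dominant of C# melodic minor (ascending) is G#.
G# up to F: letters G→F make it a seventh; 9 semitones makes it diminished.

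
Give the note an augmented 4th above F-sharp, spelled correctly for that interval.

B#

F up a perfect fourth is Bb, so the target letter is B.
From F#, an augmented fourth is 6 semitones up: B#.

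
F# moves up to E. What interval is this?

minor seventh

The letter names run F→E, a span of 6 letter steps, so the interval is some kind of seventh.
F# to E is 10 semitones. A major seventh is 11, so 10 makes it minor.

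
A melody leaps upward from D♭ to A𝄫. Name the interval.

The letter names run D→A, a span of 4 letter steps, so the interval is some kind of fifth.
Db to Abb is 6 semitones. A perfect fifth is 7, so 6 makes it diminished.

diminished fifth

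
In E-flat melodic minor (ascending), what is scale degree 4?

Degree 4 takes the letter 3 steps above E, which is A.
In melodic minor (ascending), degree 4 sits 5 semitones above the tonic. Eb + 5 semitones is pitch class 8, spelled on A as Ab.

Ab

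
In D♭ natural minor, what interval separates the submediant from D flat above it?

major third

The submediant of Db natural minor is Bbb.
Bbb up to Db: letters B→D make it a third; 4 semitones makes it major.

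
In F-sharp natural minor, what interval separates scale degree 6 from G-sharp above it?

augmented fourth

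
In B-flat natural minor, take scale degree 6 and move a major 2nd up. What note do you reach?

Ab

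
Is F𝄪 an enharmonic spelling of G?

F## is pitch class 7; G is pitch class 7.
All spellings map to pitch class 7, so they are enharmonically equivalent.

Yes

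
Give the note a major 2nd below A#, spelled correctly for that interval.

A down a major second is G, so the target letter is G.
From A#, a major second is 2 semitones down: G#.

G#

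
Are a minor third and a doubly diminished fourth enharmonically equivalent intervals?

Yes

A minor third spans 3 semitones; a doubly diminished fourth spans 3.
They are enharmonically equivalent.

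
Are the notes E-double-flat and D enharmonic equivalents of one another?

Yes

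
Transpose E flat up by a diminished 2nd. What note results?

E up a major second is F#, so the target letter is F.
From Eb, a diminished second is 0 semitones up: Fbb.

Fbb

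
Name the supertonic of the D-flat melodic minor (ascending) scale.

Degree 2 takes the letter 1 step above D, which is E.
In melodic minor (ascending), degree 2 sits 2 semitones above the tonic. Db + 2 semitones is pitch class 3, spelled on E as Eb.

Eb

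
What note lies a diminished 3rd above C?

Ebb

C up a major third is E, so the target letter is E.
From C, a diminished third is 2 semitones up: Ebb.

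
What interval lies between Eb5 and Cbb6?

diminished sixth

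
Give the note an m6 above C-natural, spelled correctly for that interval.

C up a major sixth is A, so the target letter is A.
From C, a minor sixth is 8 semitones up: Ab.

Ab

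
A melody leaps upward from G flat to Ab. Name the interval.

Counting letters G–A gives a second.
Gb→Ab = 2 semitones, exactly the major second.

major second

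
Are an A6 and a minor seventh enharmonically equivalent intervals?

An augmented sixth spans 10 semitones; a minor seventh spans 10.
They are enharmonically equivalent.

Yes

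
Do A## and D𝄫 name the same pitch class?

No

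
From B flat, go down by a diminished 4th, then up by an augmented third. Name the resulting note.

A##

A diminished fourth down from Bb is F# (letter F, 4 semitones down).
An augmented third up from F# is A## (letter A, 5 semitones up).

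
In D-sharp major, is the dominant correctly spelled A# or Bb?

A#

Each scale degree takes a distinct letter name. Degree 5 of a scale on D must use the letter A.
A# and Bb are enharmonically the same pitch, but only A# uses the letter A, so it is the correct spelling here.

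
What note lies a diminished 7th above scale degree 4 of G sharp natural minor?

Scale degree 4 of G# natural minor is C#.
A diminished seventh (9 semitones) above C# lands on the letter B, giving Bb.

Bb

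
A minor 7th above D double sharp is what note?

C##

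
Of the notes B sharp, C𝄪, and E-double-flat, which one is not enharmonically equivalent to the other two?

B#

In 12-tone equal temperament, enharmonic equivalents share a pitch class. B# is pitch class 0; C## is pitch class 2; Ebb is pitch class 2.
C## and Ebb share pitch class 2, while B# is pitch class 0.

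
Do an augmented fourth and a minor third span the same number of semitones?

No

An augmented fourth spans 6 semitones; a minor third spans 3.
The spans differ, so they are not enharmonic equivalents.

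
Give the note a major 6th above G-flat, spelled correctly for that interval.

Eb

G up a major sixth is E, so the target letter is E.
From Gb, a major sixth is 9 semitones up: Eb.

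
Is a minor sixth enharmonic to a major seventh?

No

A minor sixth spans 8 semitones; a major seventh spans 11.
The spans differ, so they are not enharmonic equivalents.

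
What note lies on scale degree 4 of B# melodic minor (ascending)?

E#

The B# melodic minor (ascending) scale runs B# C## D# E# F## G## A##.
Degree 4 is E#.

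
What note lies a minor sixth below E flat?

A sixth below E lands on the letter G.
A minor sixth spans 8 semitones, so Eb moves to pitch class 7. On the letter G that is G.

G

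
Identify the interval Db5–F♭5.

minor third

The letter names run D→F, a span of 2 letter steps, so the interval is some kind of third.
Db to Fb is 3 semitones. A major third is 4, so 3 makes it minor.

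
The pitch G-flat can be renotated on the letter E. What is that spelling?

E##

Plain E sits 2 semitones below Gb, so on the letter E the same pitch needs a double sharp: E##.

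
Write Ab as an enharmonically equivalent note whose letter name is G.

Ab is pitch class 8. The letter G alone is pitch class 7.
To reach pitch class 8 from G requires an offset of +1 semitone, i.e. sharp: G#.

G#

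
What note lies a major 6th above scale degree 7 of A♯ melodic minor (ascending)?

E##

Scale degree 7 of A# melodic minor (ascending) is G##.
A major sixth (9 semitones) above G## lands on the letter E, giving E##.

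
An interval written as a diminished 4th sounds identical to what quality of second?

doubly augmented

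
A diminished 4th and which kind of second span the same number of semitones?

doubly augmented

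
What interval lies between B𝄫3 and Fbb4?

The letter names run B→F, a span of 4 letter steps, so the interval is some kind of fifth.
Bbb to Fbb is 6 semitones. A perfect fifth is 7, so 6 makes it diminished.

diminished fifth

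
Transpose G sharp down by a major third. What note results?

G down a major third is Eb, so the target letter is E.
From G#, a major third is 4 semitones down: E.

E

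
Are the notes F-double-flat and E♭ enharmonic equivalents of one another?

Yes

Fbb = pitch class 3 and Eb = pitch class 3 — the same pitch class, so they are enharmonic equivalents.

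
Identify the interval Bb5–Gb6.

minor sixth

The letter names run B→G, a span of 5 letter steps, so the interval is some kind of sixth.
Bb to Gb is 8 semitones. A major sixth is 9, so 8 makes it minor.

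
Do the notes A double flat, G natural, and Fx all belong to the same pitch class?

Abb is pitch class 7; G is pitch class 7; F## is pitch class 7.
All spellings map to pitch class 7, so they are enharmonically equivalent.

Yes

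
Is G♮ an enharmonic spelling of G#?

No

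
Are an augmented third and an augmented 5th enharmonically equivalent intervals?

No

An augmented third spans 5 semitones; an augmented fifth spans 8.
The spans differ, so they are not enharmonic equivalents.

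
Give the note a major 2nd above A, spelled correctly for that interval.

B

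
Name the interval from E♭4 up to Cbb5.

diminished sixth

The letter names run E→C, a span of 5 letter steps, so the interval is some kind of sixth.
Eb to Cbb is 7 semitones. A major sixth is 9, so 7 makes it diminished.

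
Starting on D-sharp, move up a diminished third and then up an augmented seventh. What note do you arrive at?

E#

A diminished third up from D# is F (letter F, 2 semitones up).
An augmented seventh up from F is E# (letter E, 12 semitones up).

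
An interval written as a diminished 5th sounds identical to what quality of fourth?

augmented

A diminished fifth spans 6 semitones.
A fourth spanning 6 semitones is augmented (the perfect fourth is 5).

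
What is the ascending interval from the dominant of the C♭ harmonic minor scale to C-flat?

perfect fourth

The dominant of Cb harmonic minor is Gb.
Gb up to Cb: letters G→C make it a fourth; 5 semitones makes it perfect.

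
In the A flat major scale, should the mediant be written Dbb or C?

Each scale degree takes a distinct letter name. Degree 3 of a scale on A must use the letter C.
C and Dbb are enharmonically the same pitch, but only C uses the letter C, so it is the correct spelling here.

C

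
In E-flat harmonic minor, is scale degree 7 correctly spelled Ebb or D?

D

Each scale degree takes a distinct letter name. Degree 7 of a scale on E must use the letter D.
D and Ebb are enharmonically the same pitch, but only D uses the letter D, so it is the correct spelling here.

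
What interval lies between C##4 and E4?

diminished third

Counting letters C–D–E gives a third.
C##→E = 2 semitones, 2 narrower than the major third (4), so diminished.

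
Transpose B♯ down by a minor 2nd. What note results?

A second below B lands on the letter A.
A minor second spans 1 semitone, so B# moves to pitch class 11. On the letter A that is A##.

A##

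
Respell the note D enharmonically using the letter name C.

C##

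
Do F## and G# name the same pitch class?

F## is pitch class 7; G# is pitch class 8.
The pitch classes differ (7 vs. 8), so they are not enharmonic equivalents.

No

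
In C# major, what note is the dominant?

G#

Degree 5 takes the letter 4 steps above C, which is G.
In major, degree 5 sits 7 semitones above the tonic. C# + 7 semitones is pitch class 8, spelled on G as G#.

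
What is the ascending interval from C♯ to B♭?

diminished seventh

The letter names run C→B, a span of 6 letter steps, so the interval is some kind of seventh.
C# to Bb is 9 semitones. A major seventh is 11, so 9 makes it diminished.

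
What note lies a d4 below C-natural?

C down a perfect fourth is G, so the target letter is G.
From C, a diminished fourth is 4 semitones down: G#.

G#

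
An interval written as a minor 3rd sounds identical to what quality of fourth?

doubly diminished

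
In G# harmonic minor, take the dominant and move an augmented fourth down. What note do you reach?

The dominant of G# harmonic minor is D#.
An augmented fourth (6 semitones) below D# lands on the letter A, giving A.

A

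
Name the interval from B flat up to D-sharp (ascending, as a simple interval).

augmented third

Counting letters B–C–D gives a third.
Bb→D# = 5 semitones, 1 wider than the major third (4), so augmented.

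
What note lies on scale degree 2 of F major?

G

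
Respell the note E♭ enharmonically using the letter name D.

Plain D sits 1 semitone below Eb, so on the letter D the same pitch needs a sharp: D#.

D#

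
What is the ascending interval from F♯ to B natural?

The letter names run F→B, a span of 3 letter steps, so the interval is some kind of fourth.
F# to B is 5 semitones. A perfect fourth is 5, so 5 makes it perfect.

perfect fourth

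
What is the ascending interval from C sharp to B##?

augmented seventh

The letter names run C→B, a span of 6 letter steps, so the interval is some kind of seventh.
C# to B## is 12 semitones. A major seventh is 11, so 12 makes it augmented.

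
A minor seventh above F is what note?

Eb

F up a major seventh is E, so the target letter is E.
From F, a minor seventh is 10 semitones up: Eb.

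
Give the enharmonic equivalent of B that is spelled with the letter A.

B is pitch class 11. The letter A alone is pitch class 9.
To reach pitch class 11 from A requires an offset of +2 semitones, i.e. double sharp: A##.

A##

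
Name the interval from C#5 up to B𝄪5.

The letter names run C→B, a span of 6 letter steps, so the interval is some kind of seventh.
C# to B## is 12 semitones. A major seventh is 11, so 12 makes it augmented.

augmented seventh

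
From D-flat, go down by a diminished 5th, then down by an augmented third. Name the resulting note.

Ebb

A diminished fifth down from Db is G (letter G, 6 semitones down).
An augmented third down from G is Ebb (letter E, 5 semitones down).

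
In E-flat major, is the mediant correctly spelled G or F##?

G

Each scale degree takes a distinct letter name. Degree 3 of a scale on E must use the letter G.
G and F## are enharmonically the same pitch, but only G uses the letter G, so it is the correct spelling here.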